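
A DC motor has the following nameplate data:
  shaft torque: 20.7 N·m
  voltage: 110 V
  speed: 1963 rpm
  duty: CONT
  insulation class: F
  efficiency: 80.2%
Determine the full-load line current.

48.2 A

ω = 2π×1963/60 = 205.6 rad/s; P_out = τω = 20.7 × 205.6 = 4256 W
P_in = P_out / η = 4256 / 0.802 = 5307 W
I = P_in / V = 5307 / 110 = 48.2 A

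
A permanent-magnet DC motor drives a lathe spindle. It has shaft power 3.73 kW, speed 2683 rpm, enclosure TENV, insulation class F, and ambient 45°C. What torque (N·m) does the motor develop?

ω = 2π × 2683/60 = 281 rad/s
τ = P/ω = 3730/281 = 13.3 N·m

13.3 N·m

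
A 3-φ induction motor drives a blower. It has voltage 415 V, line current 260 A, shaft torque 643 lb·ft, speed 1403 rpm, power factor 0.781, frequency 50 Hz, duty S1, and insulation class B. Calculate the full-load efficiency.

87.8 %

τ = 643 lb·ft × 1.356 = 871.9 N·m
ω = 2π × 1403/60 = 146.9 rad/s; P_out = τω = 871.9 × 146.9 = 128082 W
P_in = √3·V_L·I_L·cosφ = 1.732 × 415 × 260 × 0.781 = 145955 W
η = P_out / P_in = 128082 / 145955 = 0.878 = 87.8%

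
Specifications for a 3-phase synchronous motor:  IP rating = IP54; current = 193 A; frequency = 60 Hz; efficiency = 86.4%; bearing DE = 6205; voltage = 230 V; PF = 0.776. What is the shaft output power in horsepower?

69.1 HP

P_in = √3·V·I·cosφ = 1.732 × 230 × 193 × 0.776 = 59662 W
P_out = η·P_in = 0.864 × 59662 = 51548 W
= 51548/746 = 69.1 HP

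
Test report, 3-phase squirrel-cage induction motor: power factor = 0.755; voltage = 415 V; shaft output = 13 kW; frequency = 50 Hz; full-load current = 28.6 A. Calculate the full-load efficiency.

P_out = 13 kW = 13000 W
P_in = √3·V_L·I_L·cosφ = 1.732 × 415 × 28.6 × 0.755 = 15521 W
η = P_out / P_in = 13000 / 15521 = 0.838 = 83.8%

83.8 %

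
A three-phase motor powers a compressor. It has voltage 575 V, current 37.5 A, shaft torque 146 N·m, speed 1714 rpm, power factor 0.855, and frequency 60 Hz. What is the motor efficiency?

ω = 2π × 1714/60 = 179.5 rad/s; P_out = τω = 146 × 179.5 = 26207 W
P_in = √3·V_L·I_L·cosφ = 1.732 × 575 × 37.5 × 0.855 = 31931 W
η = P_out / P_in = 26207 / 31931 = 0.821 = 82.1%

82.1 %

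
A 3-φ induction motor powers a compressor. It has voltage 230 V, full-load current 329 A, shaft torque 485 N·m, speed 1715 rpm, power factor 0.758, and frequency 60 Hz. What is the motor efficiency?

ω = 2π × 1715/60 = 179.6 rad/s; P_out = τω = 485 × 179.6 = 87106 W
P_in = √3·V_L·I_L·cosφ = 1.732 × 230 × 329 × 0.758 = 99344 W
η = P_out / P_in = 87106 / 99344 = 0.877 = 87.7%

87.7 %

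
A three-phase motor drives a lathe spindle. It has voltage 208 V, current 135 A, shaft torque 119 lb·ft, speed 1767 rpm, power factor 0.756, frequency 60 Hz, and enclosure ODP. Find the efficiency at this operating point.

τ = 119 lb·ft × 1.356 = 161.4 N·m
ω = 2π × 1767/60 = 185 rad/s; P_out = τω = 161.4 × 185 = 29859 W
P_in = √3·V_L·I_L·cosφ = 1.732 × 208 × 135 × 0.756 = 36768 W
η = P_out / P_in = 29859 / 36768 = 0.812 = 81.2%

81.2 %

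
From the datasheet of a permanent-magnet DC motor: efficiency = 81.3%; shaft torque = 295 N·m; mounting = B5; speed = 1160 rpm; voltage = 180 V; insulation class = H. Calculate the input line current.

ω = 2π×1160/60 = 121.5 rad/s; P_out = τω = 295 × 121.5 = 35843 W
P_in = P_out / η = 35843 / 0.813 = 44087 W
I = P_in / V = 44087 / 180 = 245 A

245 A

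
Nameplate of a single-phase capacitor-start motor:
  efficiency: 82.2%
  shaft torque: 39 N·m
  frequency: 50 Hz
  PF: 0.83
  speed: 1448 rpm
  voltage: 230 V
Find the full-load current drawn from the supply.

ω = 2π×1448/60 = 151.6 rad/s; P_out = τω = 39 × 151.6 = 5912 W
P_in = P_out / η = 5912 / 0.822 = 7192 W
I = P_in / (V·cosφ) = 7192 / (230 × 0.83) = 37.7 A

37.7 A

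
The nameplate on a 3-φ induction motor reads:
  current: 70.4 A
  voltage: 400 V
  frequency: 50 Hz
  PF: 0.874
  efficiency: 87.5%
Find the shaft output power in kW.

37.3 kW

P_in = √3·V·I·cosφ = 1.732 × 400 × 70.4 × 0.874 = 42628 W
P_out = η·P_in = 0.875 × 42628 = 37300 W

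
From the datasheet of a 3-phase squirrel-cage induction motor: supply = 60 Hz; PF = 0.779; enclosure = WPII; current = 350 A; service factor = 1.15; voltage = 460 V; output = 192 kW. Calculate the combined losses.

P_in = √3·V·I·cosφ = 1.732×460×350×0.779 = 217226 W
P_out = 192000 W
Losses = P_in − P_out = 217226 − 192000 = 25226 W

25200 W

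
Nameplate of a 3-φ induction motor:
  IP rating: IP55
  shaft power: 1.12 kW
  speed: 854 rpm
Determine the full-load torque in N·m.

ω = 2π × 854/60 = 89.43 rad/s
τ = P/ω = 1120/89.43 = 12.5 N·m

12.5 N·m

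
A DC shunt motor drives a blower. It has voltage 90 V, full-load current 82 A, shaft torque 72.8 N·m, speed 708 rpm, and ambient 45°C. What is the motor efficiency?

73.1 %

ω = 2π × 708/60 = 74.14 rad/s; P_out = τω = 72.8 × 74.14 = 5397 W
P_in = V·I = 90 × 82 = 7380 W
η = P_out / P_in = 5397 / 7380 = 0.731 = 73.1%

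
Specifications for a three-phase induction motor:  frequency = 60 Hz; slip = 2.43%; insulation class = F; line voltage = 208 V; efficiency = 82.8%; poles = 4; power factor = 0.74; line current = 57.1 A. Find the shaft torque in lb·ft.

50.5 lb·ft

P_in = √3·V·I·cosφ = 1.732 × 208 × 57.1 × 0.74 = 15222 W
P_out = η·P_in = 0.828 × 15222 = 12604 W
n_s = 120×60/4 = 1800 rpm; n = 1800×(1−0.0243) = 1756 rpm
ω = 2π×1756/60 = 183.9 rad/s
τ = P_out/ω = 12604/183.9 = 68.54 N·m
In lb·ft: 68.54/1.356 = 50.5 lb·ft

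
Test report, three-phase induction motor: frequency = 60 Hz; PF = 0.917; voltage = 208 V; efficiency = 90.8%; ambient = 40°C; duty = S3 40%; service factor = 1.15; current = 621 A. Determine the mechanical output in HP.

250 HP

P_in = √3·V·I·cosφ = 1.732 × 208 × 621 × 0.917 = 205150 W
P_out = η·P_in = 0.908 × 205150 = 186276 W
= 186276/746 = 250 HP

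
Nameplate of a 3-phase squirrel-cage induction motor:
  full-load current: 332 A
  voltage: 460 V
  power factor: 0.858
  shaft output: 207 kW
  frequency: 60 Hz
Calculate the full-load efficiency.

P_out = 207 kW = 207000 W
P_in = √3·V_L·I_L·cosφ = 1.732 × 460 × 332 × 0.858 = 226950 W
η = P_out / P_in = 207000 / 226950 = 0.912 = 91.2%

91.2 %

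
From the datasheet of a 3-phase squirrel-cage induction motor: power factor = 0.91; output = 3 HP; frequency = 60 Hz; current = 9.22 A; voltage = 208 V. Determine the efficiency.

74.0 %

P_out = 3 × 746 = 2238 W
P_in = √3·V_L·I_L·cosφ = 1.732 × 208 × 9.22 × 0.91 = 3023 W
η = P_out / P_in = 2238 / 3023 = 0.740 = 74.0%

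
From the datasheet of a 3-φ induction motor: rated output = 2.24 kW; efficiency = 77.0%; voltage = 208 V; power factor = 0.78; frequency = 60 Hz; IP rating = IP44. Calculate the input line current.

10.4 A

P_out = 2.24 kW = 2240 W
P_in = P_out / η = 2240 / 0.770 = 2909 W
I_L = P_in / (√3·V_L·cosφ) = 2909 / (1.732 × 208 × 0.78) = 10.4 A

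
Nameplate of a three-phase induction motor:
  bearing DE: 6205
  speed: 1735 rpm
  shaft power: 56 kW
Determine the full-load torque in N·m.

ω = 2π × 1735/60 = 181.7 rad/s
τ = P/ω = 56000/181.7 = 308 N·m

308 N·m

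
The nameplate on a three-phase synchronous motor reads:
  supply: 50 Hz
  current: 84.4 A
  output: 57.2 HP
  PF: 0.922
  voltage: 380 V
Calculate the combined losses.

P_in = √3·V·I·cosφ = 1.732×380×84.4×0.922 = 51216 W
P_out = 57.2×746 = 42671 W
Losses = P_in − P_out = 51216 − 42671 = 8545 W

8.55 kW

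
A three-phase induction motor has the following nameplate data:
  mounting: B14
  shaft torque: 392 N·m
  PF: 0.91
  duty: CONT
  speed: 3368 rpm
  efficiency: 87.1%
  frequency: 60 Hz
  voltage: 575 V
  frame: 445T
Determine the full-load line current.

ω = 2π×3368/60 = 352.7 rad/s; P_out = τω = 392 × 352.7 = 138258 W
P_in = P_out / η = 138258 / 0.871 = 158735 W
I_L = P_in / (√3·V_L·cosφ) = 158735 / (1.732 × 575 × 0.91) = 175 A

175 A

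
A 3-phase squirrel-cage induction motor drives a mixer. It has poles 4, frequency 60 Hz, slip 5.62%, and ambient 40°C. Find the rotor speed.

1699 rpm

n_s = 120f/p = 120×60/4 = 1800 rpm
n = n_s(1 − s) = 1800 × (1 − 0.0562) = 1699 rpm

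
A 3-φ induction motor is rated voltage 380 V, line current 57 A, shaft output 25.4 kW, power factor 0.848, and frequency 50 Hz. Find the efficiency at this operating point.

79.8 %

P_out = 25.4 kW = 25400 W
P_in = √3·V_L·I_L·cosφ = 1.732 × 380 × 57 × 0.848 = 31813 W
η = P_out / P_in = 25400 / 31813 = 0.798 = 79.8%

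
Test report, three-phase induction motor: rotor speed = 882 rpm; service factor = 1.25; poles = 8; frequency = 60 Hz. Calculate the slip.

n_s = 120f/p = 120×60/8 = 900 rpm
s = (n_s − n)/n_s = (900 − 882)/900 = 0.0200

2.00 %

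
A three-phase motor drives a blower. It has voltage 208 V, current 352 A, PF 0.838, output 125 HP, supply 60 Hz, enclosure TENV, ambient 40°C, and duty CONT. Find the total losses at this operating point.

P_in = √3·V·I·cosφ = 1.732×208×352×0.838 = 106267 W
P_out = 125×746 = 93250 W
Losses = P_in − P_out = 106267 − 93250 = 13017 W

13 kW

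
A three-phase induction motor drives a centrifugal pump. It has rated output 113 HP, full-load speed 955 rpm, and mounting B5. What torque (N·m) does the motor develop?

843 N·m

P_out = 113 × 746 = 84298 W
ω = 2π × 955/60 = 100 rad/s
τ = P_out/ω = 84298/100 = 843 N·m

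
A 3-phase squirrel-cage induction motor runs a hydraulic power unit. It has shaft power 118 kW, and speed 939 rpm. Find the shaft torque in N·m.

1200 N·m

ω = 2π × 939/60 = 98.33 rad/s
τ = P/ω = 118000/98.33 = 1200 N·m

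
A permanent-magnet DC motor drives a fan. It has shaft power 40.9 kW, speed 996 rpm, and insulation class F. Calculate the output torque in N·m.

ω = 2π × 996/60 = 104.3 rad/s
τ = P/ω = 40900/104.3 = 392 N·m

392 N·m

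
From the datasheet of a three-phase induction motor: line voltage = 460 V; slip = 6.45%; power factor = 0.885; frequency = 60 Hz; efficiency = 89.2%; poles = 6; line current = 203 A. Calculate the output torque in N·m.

P_in = √3·V·I·cosφ = 1.732 × 460 × 203 × 0.885 = 143135 W
P_out = η·P_in = 0.892 × 143135 = 127676 W
n_s = 120×60/6 = 1200 rpm; n = 1200×(1−0.0645) = 1123 rpm
ω = 2π×1123/60 = 117.6 rad/s
τ = P_out/ω = 127676/117.6 = 1090 N·m

1090 N·m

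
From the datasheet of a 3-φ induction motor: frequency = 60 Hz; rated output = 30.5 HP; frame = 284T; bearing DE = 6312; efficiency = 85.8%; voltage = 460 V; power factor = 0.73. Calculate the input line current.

P_out = 30.5 × 746 = 22753 W
P_in = P_out / η = 22753 / 0.858 = 26519 W
I_L = P_in / (√3·V_L·cosφ) = 26519 / (1.732 × 460 × 0.73) = 45.6 A

45.6 A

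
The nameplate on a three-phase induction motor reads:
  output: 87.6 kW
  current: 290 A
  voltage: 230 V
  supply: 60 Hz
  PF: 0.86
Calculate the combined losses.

11800 W

P_in = √3·V·I·cosφ = 1.732×230×290×0.86 = 99351 W
P_out = 87600 W
Losses = P_in − P_out = 99351 − 87600 = 11751 W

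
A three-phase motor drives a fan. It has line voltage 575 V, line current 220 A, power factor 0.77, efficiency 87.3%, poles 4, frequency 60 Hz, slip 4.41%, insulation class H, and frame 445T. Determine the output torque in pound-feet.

603 lb·ft

P_in = √3·V·I·cosφ = 1.732 × 575 × 220 × 0.77 = 168705 W
P_out = η·P_in = 0.873 × 168705 = 147279 W
n_s = 120×60/4 = 1800 rpm; n = 1800×(1−0.0441) = 1721 rpm
ω = 2π×1721/60 = 180.2 rad/s
τ = P_out/ω = 147279/180.2 = 817.3 N·m
In lb·ft: 817.3/1.356 = 603 lb·ft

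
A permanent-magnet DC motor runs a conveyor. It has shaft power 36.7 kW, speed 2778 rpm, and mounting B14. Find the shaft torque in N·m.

ω = 2π × 2778/60 = 290.9 rad/s
τ = P/ω = 36700/290.9 = 126 N·m

126 N·m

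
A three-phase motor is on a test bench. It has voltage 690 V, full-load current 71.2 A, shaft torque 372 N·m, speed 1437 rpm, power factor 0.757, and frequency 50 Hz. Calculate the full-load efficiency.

86.9 %

ω = 2π × 1437/60 = 150.5 rad/s; P_out = τω = 372 × 150.5 = 55986 W
P_in = √3·V_L·I_L·cosφ = 1.732 × 690 × 71.2 × 0.757 = 64413 W
η = P_out / P_in = 55986 / 64413 = 0.869 = 86.9%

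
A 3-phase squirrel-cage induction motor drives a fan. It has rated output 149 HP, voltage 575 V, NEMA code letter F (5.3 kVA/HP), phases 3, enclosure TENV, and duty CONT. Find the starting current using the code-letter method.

793 A

S_LR = 5.3 × 149 = 789.7 kVA
I_LR = S_LR/(√3·V_L) = 789700/(1.732×575) = 793 A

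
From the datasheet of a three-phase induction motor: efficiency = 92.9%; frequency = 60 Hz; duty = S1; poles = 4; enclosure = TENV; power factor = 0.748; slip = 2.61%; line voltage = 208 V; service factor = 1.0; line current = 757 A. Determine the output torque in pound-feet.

P_in = √3·V·I·cosφ = 1.732 × 208 × 757 × 0.748 = 203990 W
P_out = η·P_in = 0.929 × 203990 = 189507 W
n_s = 120×60/4 = 1800 rpm; n = 1800×(1−0.0261) = 1753 rpm
ω = 2π×1753/60 = 183.6 rad/s
τ = P_out/ω = 189507/183.6 = 1032 N·m
In lb·ft: 1032/1.356 = 761 lb·ft

761 lb·ft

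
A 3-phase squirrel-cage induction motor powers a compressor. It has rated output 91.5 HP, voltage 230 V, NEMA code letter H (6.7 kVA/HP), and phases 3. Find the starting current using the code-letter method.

S_LR = 6.7 × 91.5 = 613.05 kVA
I_LR = S_LR/(√3·V_L) = 613050/(1.732×230) = 1540 A

1540 A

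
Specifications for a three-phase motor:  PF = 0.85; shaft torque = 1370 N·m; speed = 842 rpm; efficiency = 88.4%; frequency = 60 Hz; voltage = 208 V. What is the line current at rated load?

ω = 2π×842/60 = 88.17 rad/s; P_out = τω = 1370 × 88.17 = 120793 W
P_in = P_out / η = 120793 / 0.884 = 136644 W
I_L = P_in / (√3·V_L·cosφ) = 136644 / (1.732 × 208 × 0.85) = 446 A

446 A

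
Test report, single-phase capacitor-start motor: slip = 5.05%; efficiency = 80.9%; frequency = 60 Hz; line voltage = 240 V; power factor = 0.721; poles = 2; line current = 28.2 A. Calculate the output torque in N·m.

11 N·m

P_in = V·I·cosφ = 240 × 28.2 × 0.721 = 4880 W
P_out = η·P_in = 0.809 × 4880 = 3948 W
n_s = 120×60/2 = 3600 rpm; n = 3600×(1−0.0505) = 3418 rpm
ω = 2π×3418/60 = 357.9 rad/s
τ = P_out/ω = 3948/357.9 = 11 N·m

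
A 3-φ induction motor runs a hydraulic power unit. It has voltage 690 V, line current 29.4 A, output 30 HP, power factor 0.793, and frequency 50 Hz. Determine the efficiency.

P_out = 30 × 746 = 22380 W
P_in = √3·V_L·I_L·cosφ = 1.732 × 690 × 29.4 × 0.793 = 27862 W
η = P_out / P_in = 22380 / 27862 = 0.803 = 80.3%

80.3 %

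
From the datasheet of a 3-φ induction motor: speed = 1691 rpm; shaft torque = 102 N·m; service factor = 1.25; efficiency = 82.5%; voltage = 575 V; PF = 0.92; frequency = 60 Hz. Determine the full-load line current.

ω = 2π×1691/60 = 177.1 rad/s; P_out = τω = 102 × 177.1 = 18064 W
P_in = P_out / η = 18064 / 0.825 = 21896 W
I_L = P_in / (√3·V_L·cosφ) = 21896 / (1.732 × 575 × 0.92) = 23.9 A

23.9 A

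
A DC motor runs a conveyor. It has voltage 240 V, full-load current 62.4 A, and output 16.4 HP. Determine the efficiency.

81.7 %

P_out = 16.4 × 746 = 12234 W
P_in = V·I = 240 × 62.4 = 14976 W
η = P_out / P_in = 12234 / 14976 = 0.817 = 81.7%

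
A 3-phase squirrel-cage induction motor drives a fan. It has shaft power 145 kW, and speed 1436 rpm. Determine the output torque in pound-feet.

ω = 2π × 1436/60 = 150.4 rad/s
τ = P/ω = 145000/150.4 = 964.1 N·m
In lb·ft: 964.1/1.356 = 711 lb·ft

711 lb·ft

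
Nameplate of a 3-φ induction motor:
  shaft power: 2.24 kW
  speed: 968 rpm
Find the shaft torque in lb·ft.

16.3 lb·ft

ω = 2π × 968/60 = 101.4 rad/s
τ = P/ω = 2240/101.4 = 22.09 N·m
In lb·ft: 22.09/1.356 = 16.3 lb·ft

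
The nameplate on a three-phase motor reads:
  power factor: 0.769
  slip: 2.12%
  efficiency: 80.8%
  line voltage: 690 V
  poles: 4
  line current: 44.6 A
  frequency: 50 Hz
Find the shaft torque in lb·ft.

P_in = √3·V·I·cosφ = 1.732 × 690 × 44.6 × 0.769 = 40988 W
P_out = η·P_in = 0.808 × 40988 = 33118 W
n_s = 120×50/4 = 1500 rpm; n = 1500×(1−0.0212) = 1468 rpm
ω = 2π×1468/60 = 153.7 rad/s
τ = P_out/ω = 33118/153.7 = 215.5 N·m
In lb·ft: 215.5/1.356 = 159 lb·ft

159 lb·ft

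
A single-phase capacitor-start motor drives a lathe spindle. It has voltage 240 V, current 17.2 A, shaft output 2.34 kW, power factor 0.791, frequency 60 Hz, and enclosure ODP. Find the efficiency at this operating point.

P_out = 2.34 kW = 2340 W
P_in = V·I·cosφ = 240 × 17.2 × 0.791 = 3265 W
η = P_out / P_in = 2340 / 3265 = 0.717 = 71.7%

71.7 %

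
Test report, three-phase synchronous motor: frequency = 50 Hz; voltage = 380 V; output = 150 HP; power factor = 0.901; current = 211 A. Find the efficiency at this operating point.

89.4 %

P_out = 150 × 746 = 111900 W
P_in = √3·V_L·I_L·cosφ = 1.732 × 380 × 211 × 0.901 = 125123 W
η = P_out / P_in = 111900 / 125123 = 0.894 = 89.4%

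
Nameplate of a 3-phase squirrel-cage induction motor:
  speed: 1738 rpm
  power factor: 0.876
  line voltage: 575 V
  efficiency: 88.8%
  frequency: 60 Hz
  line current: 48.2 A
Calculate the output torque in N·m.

P_in = √3·V·I·cosφ = 1.732 × 575 × 48.2 × 0.876 = 42050 W
P_out = η·P_in = 0.888 × 42050 = 37340 W
n = 1738 rpm
ω = 2π×1738/60 = 182 rad/s
τ = P_out/ω = 37340/182 = 205 N·m

205 N·m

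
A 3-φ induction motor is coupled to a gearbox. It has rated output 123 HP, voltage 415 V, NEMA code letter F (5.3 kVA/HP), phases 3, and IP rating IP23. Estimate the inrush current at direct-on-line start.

S_LR = 5.3 × 123 = 651.9 kVA
I_LR = S_LR/(√3·V_L) = 651900/(1.732×415) = 907 A

907 A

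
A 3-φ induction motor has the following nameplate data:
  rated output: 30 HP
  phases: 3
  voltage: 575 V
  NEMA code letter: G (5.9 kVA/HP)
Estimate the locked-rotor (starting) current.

178 A

S_LR = 5.9 × 30 = 177 kVA
I_LR = S_LR/(√3·V_L) = 177000/(1.732×575) = 178 A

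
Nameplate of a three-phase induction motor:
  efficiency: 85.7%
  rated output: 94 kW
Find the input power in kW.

P_out = 94000 W
P_in = P_out/η = 94000/0.857 = 109685 W = 110 kW

110 kW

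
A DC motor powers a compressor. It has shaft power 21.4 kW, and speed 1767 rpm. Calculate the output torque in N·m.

ω = 2π × 1767/60 = 185 rad/s
τ = P/ω = 21400/185 = 116 N·m

116 N·m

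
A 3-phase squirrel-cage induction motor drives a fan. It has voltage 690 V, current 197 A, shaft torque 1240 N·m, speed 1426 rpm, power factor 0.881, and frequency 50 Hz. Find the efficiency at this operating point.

89.3 %

ω = 2π × 1426/60 = 149.3 rad/s; P_out = τω = 1240 × 149.3 = 185132 W
P_in = √3·V_L·I_L·cosφ = 1.732 × 690 × 197 × 0.881 = 207414 W
η = P_out / P_in = 185132 / 207414 = 0.893 = 89.3%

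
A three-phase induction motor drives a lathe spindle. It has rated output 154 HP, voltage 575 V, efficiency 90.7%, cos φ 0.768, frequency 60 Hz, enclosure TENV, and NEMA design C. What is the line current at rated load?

166 A

P_out = 154 × 746 = 114884 W
P_in = P_out / η = 114884 / 0.907 = 126664 W
I_L = P_in / (√3·V_L·cosφ) = 126664 / (1.732 × 575 × 0.768) = 166 A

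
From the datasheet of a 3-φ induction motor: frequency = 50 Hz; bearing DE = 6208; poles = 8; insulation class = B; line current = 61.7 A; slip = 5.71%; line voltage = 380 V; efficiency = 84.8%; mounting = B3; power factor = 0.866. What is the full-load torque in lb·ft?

297 lb·ft

P_in = √3·V·I·cosφ = 1.732 × 380 × 61.7 × 0.866 = 35167 W
P_out = η·P_in = 0.848 × 35167 = 29822 W
n_s = 120×50/8 = 750 rpm; n = 750×(1−0.0571) = 707 rpm
ω = 2π×707/60 = 74.04 rad/s
τ = P_out/ω = 29822/74.04 = 402.8 N·m
In lb·ft: 402.8/1.356 = 297 lb·ft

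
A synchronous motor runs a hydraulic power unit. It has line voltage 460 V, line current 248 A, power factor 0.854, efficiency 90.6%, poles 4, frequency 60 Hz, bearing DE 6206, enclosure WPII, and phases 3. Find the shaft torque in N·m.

P_in = √3·V·I·cosφ = 1.732 × 460 × 248 × 0.854 = 168739 W
P_out = η·P_in = 0.906 × 168739 = 152878 W
n = n_s = 120×60/4 = 1800 rpm (synchronous)
ω = 2π×1800/60 = 188.5 rad/s
τ = P_out/ω = 152878/188.5 = 811 N·m

811 N·m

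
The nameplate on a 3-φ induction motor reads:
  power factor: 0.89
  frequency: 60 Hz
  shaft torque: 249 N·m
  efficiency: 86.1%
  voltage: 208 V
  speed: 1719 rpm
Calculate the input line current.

ω = 2π×1719/60 = 180 rad/s; P_out = τω = 249 × 180 = 44820 W
P_in = P_out / η = 44820 / 0.861 = 52056 W
I_L = P_in / (√3·V_L·cosφ) = 52056 / (1.732 × 208 × 0.89) = 162 A

162 A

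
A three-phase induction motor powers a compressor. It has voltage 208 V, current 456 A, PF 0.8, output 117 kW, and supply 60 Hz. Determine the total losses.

P_in = √3·V·I·cosφ = 1.732×208×456×0.8 = 131421 W
P_out = 117000 W
Losses = P_in − P_out = 131421 − 117000 = 14421 W

14.4 kW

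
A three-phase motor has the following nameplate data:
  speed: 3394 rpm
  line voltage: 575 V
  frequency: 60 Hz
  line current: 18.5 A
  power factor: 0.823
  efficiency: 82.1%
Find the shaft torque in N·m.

35 N·m

P_in = √3·V·I·cosφ = 1.732 × 575 × 18.5 × 0.823 = 15163 W
P_out = η·P_in = 0.821 × 15163 = 12449 W
n = 3394 rpm
ω = 2π×3394/60 = 355.4 rad/s
τ = P_out/ω = 12449/355.4 = 35 N·m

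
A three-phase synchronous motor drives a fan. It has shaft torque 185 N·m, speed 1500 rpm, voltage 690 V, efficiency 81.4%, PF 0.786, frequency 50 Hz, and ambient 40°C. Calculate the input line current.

ω = 2π×1500/60 = 157.1 rad/s; P_out = τω = 185 × 157.1 = 29064 W
P_in = P_out / η = 29064 / 0.814 = 35705 W
I_L = P_in / (√3·V_L·cosφ) = 35705 / (1.732 × 690 × 0.786) = 38 A

38 A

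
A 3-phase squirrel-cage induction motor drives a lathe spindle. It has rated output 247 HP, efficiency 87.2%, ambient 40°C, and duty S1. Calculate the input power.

211 kW

P_out = 247 × 746 = 184262 W
P_in = P_out/η = 184262/0.872 = 211310 W = 211 kW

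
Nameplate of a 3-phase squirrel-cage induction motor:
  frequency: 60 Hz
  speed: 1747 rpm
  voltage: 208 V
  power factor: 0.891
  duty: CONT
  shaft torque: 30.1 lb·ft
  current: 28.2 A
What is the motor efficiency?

82.5 %

τ = 30.1 lb·ft × 1.356 = 40.82 N·m
ω = 2π × 1747/60 = 182.9 rad/s; P_out = τω = 40.82 × 182.9 = 7466 W
P_in = √3·V_L·I_L·cosφ = 1.732 × 208 × 28.2 × 0.891 = 9052 W
η = P_out / P_in = 7466 / 9052 = 0.825 = 82.5%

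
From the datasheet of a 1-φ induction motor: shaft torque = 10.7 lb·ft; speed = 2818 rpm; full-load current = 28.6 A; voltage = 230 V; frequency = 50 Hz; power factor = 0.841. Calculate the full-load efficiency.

τ = 10.7 lb·ft × 1.356 = 14.51 N·m
ω = 2π × 2818/60 = 295.1 rad/s; P_out = τω = 14.51 × 295.1 = 4282 W
P_in = V·I·cosφ = 230 × 28.6 × 0.841 = 5532 W
η = P_out / P_in = 4282 / 5532 = 0.774 = 77.4%

77.4 %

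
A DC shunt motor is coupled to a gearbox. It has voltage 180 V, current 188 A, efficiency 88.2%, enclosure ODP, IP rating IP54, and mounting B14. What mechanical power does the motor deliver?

P_in = V·I = 180 × 188 = 33840 W
P_out = η·P_in = 0.882 × 33840 = 29847 W

29.8 kW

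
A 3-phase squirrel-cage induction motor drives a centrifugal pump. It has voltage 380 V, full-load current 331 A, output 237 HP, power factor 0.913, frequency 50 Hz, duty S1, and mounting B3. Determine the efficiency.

88.9 %

P_out = 237 × 746 = 176802 W
P_in = √3·V_L·I_L·cosφ = 1.732 × 380 × 331 × 0.913 = 198898 W
η = P_out / P_in = 176802 / 198898 = 0.889 = 88.9%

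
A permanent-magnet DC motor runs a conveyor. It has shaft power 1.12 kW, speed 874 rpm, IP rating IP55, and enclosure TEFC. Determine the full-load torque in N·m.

12.2 N·m

ω = 2π × 874/60 = 91.53 rad/s
τ = P/ω = 1120/91.53 = 12.2 N·m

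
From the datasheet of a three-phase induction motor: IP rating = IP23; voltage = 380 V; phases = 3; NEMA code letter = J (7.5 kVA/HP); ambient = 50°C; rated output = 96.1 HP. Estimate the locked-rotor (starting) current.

1100 A

S_LR = 7.5 × 96.1 = 720.75 kVA
I_LR = S_LR/(√3·V_L) = 720750/(1.732×380) = 1100 A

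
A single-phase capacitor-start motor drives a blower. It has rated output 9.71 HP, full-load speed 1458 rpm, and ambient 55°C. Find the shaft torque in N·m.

P_out = 9.71 × 746 = 7244 W
ω = 2π × 1458/60 = 152.7 rad/s
τ = P_out/ω = 7244/152.7 = 47.4 N·m

47.4 N·m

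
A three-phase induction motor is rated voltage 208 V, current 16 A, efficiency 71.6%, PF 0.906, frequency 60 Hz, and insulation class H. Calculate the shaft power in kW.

3.74 kW

P_in = √3·V·I·cosφ = 1.732 × 208 × 16 × 0.906 = 5222 W
P_out = η·P_in = 0.716 × 5222 = 3739 W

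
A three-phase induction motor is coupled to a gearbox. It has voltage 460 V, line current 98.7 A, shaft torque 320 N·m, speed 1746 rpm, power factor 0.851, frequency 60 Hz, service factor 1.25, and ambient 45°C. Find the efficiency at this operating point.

ω = 2π × 1746/60 = 182.8 rad/s; P_out = τω = 320 × 182.8 = 58496 W
P_in = √3·V_L·I_L·cosφ = 1.732 × 460 × 98.7 × 0.851 = 66919 W
η = P_out / P_in = 58496 / 66919 = 0.874 = 87.4%

87.4 %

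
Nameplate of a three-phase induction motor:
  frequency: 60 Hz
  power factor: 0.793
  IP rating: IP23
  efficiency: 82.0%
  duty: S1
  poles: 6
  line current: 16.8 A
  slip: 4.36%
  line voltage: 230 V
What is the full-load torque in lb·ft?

P_in = √3·V·I·cosφ = 1.732 × 230 × 16.8 × 0.793 = 5307 W
P_out = η·P_in = 0.82 × 5307 = 4352 W
n_s = 120×60/6 = 1200 rpm; n = 1200×(1−0.0436) = 1148 rpm
ω = 2π×1148/60 = 120.2 rad/s
τ = P_out/ω = 4352/120.2 = 36.21 N·m
In lb·ft: 36.21/1.356 = 26.7 lb·ft

26.7 lb·ft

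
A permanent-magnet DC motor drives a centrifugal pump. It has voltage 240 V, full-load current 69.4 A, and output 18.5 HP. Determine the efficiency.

P_out = 18.5 × 746 = 13801 W
P_in = V·I = 240 × 69.4 = 16656 W
η = P_out / P_in = 13801 / 16656 = 0.829 = 82.9%

82.9 %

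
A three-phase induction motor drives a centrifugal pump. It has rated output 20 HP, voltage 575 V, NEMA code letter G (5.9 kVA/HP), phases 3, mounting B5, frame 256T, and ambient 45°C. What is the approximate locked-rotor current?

118 A

S_LR = 5.9 × 20 = 118 kVA
I_LR = S_LR/(√3·V_L) = 118000/(1.732×575) = 118 A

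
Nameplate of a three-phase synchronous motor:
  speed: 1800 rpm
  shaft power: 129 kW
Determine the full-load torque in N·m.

ω = 2π × 1800/60 = 188.5 rad/s
τ = P/ω = 129000/188.5 = 684 N·m

684 N·m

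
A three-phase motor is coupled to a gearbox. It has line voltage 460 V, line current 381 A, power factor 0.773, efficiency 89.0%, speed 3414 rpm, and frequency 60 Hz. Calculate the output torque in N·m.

P_in = √3·V·I·cosφ = 1.732 × 460 × 381 × 0.773 = 234644 W
P_out = η·P_in = 0.89 × 234644 = 208833 W
n = 3414 rpm
ω = 2π×3414/60 = 357.5 rad/s
τ = P_out/ω = 208833/357.5 = 584 N·m

584 N·m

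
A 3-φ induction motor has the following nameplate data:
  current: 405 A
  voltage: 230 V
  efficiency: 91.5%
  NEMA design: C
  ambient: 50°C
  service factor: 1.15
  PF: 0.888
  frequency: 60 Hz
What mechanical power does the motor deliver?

131 kW

P_in = √3·V·I·cosφ = 1.732 × 230 × 405 × 0.888 = 143266 W
P_out = η·P_in = 0.915 × 143266 = 131088 W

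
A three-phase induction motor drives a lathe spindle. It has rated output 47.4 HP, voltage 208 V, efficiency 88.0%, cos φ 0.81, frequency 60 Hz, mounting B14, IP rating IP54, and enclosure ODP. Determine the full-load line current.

138 A

P_out = 47.4 × 746 = 35360 W
P_in = P_out / η = 35360 / 0.880 = 40182 W
I_L = P_in / (√3·V_L·cosφ) = 40182 / (1.732 × 208 × 0.81) = 138 A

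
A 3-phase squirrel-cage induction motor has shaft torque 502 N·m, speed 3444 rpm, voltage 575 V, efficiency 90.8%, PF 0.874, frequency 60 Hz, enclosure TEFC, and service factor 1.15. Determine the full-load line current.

ω = 2π×3444/60 = 360.7 rad/s; P_out = τω = 502 × 360.7 = 181071 W
P_in = P_out / η = 181071 / 0.908 = 199417 W
I_L = P_in / (√3·V_L·cosφ) = 199417 / (1.732 × 575 × 0.874) = 229 A

229 A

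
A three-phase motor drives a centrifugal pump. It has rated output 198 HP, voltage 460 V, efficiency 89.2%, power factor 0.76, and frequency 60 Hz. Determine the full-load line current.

273 A

P_out = 198 × 746 = 147708 W
P_in = P_out / η = 147708 / 0.892 = 165592 W
I_L = P_in / (√3·V_L·cosφ) = 165592 / (1.732 × 460 × 0.76) = 273 A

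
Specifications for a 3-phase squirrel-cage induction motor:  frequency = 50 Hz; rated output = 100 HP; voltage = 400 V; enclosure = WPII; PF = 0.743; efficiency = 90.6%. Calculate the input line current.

P_out = 100 × 746 = 74600 W
P_in = P_out / η = 74600 / 0.906 = 82340 W
I_L = P_in / (√3·V_L·cosφ) = 82340 / (1.732 × 400 × 0.743) = 160 A

160 A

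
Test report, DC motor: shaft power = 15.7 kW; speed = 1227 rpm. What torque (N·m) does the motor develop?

ω = 2π × 1227/60 = 128.5 rad/s
τ = P/ω = 15700/128.5 = 122 N·m

122 N·m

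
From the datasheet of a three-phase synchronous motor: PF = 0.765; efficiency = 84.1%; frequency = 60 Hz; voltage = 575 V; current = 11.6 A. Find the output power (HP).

9.96 HP

P_in = √3·V·I·cosφ = 1.732 × 575 × 11.6 × 0.765 = 8838 W
P_out = η·P_in = 0.841 × 8838 = 7433 W
= 7433/746 = 9.96 HP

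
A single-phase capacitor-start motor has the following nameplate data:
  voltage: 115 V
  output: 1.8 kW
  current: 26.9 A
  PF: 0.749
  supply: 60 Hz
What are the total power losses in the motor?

P_in = V·I·cosφ = 115×26.9×0.749 = 2317 W
P_out = 1800 W
Losses = P_in − P_out = 2317 − 1800 = 517 W

517 W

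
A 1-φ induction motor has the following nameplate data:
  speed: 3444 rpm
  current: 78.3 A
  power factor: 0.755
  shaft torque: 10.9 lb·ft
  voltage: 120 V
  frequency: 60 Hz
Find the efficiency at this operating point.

τ = 10.9 lb·ft × 1.356 = 14.78 N·m
ω = 2π × 3444/60 = 360.7 rad/s; P_out = τω = 14.78 × 360.7 = 5331 W
P_in = V·I·cosφ = 120 × 78.3 × 0.755 = 7094 W
η = P_out / P_in = 5331 / 7094 = 0.751 = 75.1%

75.1 %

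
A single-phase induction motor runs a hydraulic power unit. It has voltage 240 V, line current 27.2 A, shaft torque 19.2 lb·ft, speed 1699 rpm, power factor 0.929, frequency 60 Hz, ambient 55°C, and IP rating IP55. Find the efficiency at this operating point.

τ = 19.2 lb·ft × 1.356 = 26.04 N·m
ω = 2π × 1699/60 = 177.9 rad/s; P_out = τω = 26.04 × 177.9 = 4633 W
P_in = V·I·cosφ = 240 × 27.2 × 0.929 = 6065 W
η = P_out / P_in = 4633 / 6065 = 0.764 = 76.4%

76.4 %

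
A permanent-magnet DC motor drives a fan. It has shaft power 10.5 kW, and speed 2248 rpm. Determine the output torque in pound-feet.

ω = 2π × 2248/60 = 235.4 rad/s
τ = P/ω = 10500/235.4 = 44.6 N·m
In lb·ft: 44.6/1.356 = 32.9 lb·ft

32.9 lb·ft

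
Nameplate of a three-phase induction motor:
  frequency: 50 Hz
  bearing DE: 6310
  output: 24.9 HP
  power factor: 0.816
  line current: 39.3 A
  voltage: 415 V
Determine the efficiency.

P_out = 24.9 × 746 = 18575 W
P_in = √3·V_L·I_L·cosφ = 1.732 × 415 × 39.3 × 0.816 = 23050 W
η = P_out / P_in = 18575 / 23050 = 0.806 = 80.6%

80.6 %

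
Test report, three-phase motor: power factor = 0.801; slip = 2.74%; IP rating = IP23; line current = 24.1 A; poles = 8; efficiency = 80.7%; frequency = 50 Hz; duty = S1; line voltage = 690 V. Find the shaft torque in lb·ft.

180 lb·ft

P_in = √3·V·I·cosφ = 1.732 × 690 × 24.1 × 0.801 = 23070 W
P_out = η·P_in = 0.807 × 23070 = 18617 W
n_s = 120×50/8 = 750 rpm; n = 750×(1−0.0274) = 729 rpm
ω = 2π×729/60 = 76.34 rad/s
τ = P_out/ω = 18617/76.34 = 243.9 N·m
In lb·ft: 243.9/1.356 = 180 lb·ft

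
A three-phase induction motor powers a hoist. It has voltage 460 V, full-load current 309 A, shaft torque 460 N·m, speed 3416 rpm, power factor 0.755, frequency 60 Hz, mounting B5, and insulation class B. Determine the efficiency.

ω = 2π × 3416/60 = 357.7 rad/s; P_out = τω = 460 × 357.7 = 164542 W
P_in = √3·V_L·I_L·cosφ = 1.732 × 460 × 309 × 0.755 = 185871 W
η = P_out / P_in = 164542 / 185871 = 0.885 = 88.5%

88.5 %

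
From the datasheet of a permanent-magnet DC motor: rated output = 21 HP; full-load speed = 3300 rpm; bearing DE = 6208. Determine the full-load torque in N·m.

P_out = 21 × 746 = 15666 W
ω = 2π × 3300/60 = 345.6 rad/s
τ = P_out/ω = 15666/345.6 = 45.3 N·m

45.3 N·m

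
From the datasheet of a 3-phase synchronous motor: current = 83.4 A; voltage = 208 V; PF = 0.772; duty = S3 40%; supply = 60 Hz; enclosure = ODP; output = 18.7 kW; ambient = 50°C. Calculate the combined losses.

4.5 kW

P_in = √3·V·I·cosφ = 1.732×208×83.4×0.772 = 23195 W
P_out = 18700 W
Losses = P_in − P_out = 23195 − 18700 = 4495 W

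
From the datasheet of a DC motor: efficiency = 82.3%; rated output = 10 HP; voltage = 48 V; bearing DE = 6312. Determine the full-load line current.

P_out = 10 × 746 = 7460 W
P_in = P_out / η = 7460 / 0.823 = 9064 W
I = P_in / V = 9064 / 48 = 189 A

189 A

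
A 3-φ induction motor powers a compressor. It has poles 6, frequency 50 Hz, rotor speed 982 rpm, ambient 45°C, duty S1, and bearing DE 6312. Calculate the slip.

1.80 %

n_s = 120f/p = 120×50/6 = 1000 rpm
s = (n_s − n)/n_s = (1000 − 982)/1000 = 0.0180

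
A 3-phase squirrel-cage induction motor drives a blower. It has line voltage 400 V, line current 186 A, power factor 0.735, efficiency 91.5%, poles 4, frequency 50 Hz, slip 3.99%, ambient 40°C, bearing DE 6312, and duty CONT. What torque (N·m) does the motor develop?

575 N·m

P_in = √3·V·I·cosφ = 1.732 × 400 × 186 × 0.735 = 94713 W
P_out = η·P_in = 0.915 × 94713 = 86662 W
n_s = 120×50/4 = 1500 rpm; n = 1500×(1−0.0399) = 1440 rpm
ω = 2π×1440/60 = 150.8 rad/s
τ = P_out/ω = 86662/150.8 = 575 N·m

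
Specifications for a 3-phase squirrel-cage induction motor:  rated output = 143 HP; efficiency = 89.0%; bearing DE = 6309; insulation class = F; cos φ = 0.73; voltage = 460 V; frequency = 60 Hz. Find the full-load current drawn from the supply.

P_out = 143 × 746 = 106678 W
P_in = P_out / η = 106678 / 0.890 = 119863 W
I_L = P_in / (√3·V_L·cosφ) = 119863 / (1.732 × 460 × 0.73) = 206 A

206 A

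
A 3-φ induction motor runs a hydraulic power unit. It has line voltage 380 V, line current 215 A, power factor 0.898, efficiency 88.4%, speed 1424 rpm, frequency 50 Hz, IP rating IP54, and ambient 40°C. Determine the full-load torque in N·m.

P_in = √3·V·I·cosφ = 1.732 × 380 × 215 × 0.898 = 127071 W
P_out = η·P_in = 0.884 × 127071 = 112331 W
n = 1424 rpm
ω = 2π×1424/60 = 149.1 rad/s
τ = P_out/ω = 112331/149.1 = 753 N·m

753 N·m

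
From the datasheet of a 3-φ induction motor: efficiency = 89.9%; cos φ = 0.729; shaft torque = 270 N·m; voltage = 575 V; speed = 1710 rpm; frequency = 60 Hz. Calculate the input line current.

ω = 2π×1710/60 = 179.1 rad/s; P_out = τω = 270 × 179.1 = 48357 W
P_in = P_out / η = 48357 / 0.899 = 53790 W
I_L = P_in / (√3·V_L·cosφ) = 53790 / (1.732 × 575 × 0.729) = 74.1 A

74.1 A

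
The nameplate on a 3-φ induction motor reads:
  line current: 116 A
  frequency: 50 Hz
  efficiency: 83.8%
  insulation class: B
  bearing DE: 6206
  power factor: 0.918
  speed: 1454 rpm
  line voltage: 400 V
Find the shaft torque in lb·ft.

P_in = √3·V·I·cosφ = 1.732 × 400 × 116 × 0.918 = 73775 W
P_out = η·P_in = 0.838 × 73775 = 61823 W
n = 1454 rpm
ω = 2π×1454/60 = 152.3 rad/s
τ = P_out/ω = 61823/152.3 = 405.9 N·m
In lb·ft: 405.9/1.356 = 299 lb·ft

299 lb·ft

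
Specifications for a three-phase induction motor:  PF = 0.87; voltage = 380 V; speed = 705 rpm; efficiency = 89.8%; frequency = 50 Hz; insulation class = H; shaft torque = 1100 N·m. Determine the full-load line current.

ω = 2π×705/60 = 73.83 rad/s; P_out = τω = 1100 × 73.83 = 81213 W
P_in = P_out / η = 81213 / 0.898 = 90438 W
I_L = P_in / (√3·V_L·cosφ) = 90438 / (1.732 × 380 × 0.87) = 158 A

158 A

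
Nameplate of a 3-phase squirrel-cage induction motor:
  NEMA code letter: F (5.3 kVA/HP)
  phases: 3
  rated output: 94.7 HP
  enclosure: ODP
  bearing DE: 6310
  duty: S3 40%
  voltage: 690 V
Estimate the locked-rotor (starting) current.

S_LR = 5.3 × 94.7 = 501.91 kVA
I_LR = S_LR/(√3·V_L) = 501910/(1.732×690) = 420 A

420 A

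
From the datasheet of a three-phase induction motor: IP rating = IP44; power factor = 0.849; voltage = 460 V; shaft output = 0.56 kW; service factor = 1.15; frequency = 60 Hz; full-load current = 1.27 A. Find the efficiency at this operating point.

P_out = 0.56 kW = 560 W
P_in = √3·V_L·I_L·cosφ = 1.732 × 460 × 1.27 × 0.849 = 859 W
η = P_out / P_in = 560 / 859 = 0.652 = 65.2%

65.2 %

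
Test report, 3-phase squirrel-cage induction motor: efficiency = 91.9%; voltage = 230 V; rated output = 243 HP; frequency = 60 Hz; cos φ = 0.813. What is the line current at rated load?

P_out = 243 × 746 = 181278 W
P_in = P_out / η = 181278 / 0.919 = 197256 W
I_L = P_in / (√3·V_L·cosφ) = 197256 / (1.732 × 230 × 0.813) = 609 A

609 A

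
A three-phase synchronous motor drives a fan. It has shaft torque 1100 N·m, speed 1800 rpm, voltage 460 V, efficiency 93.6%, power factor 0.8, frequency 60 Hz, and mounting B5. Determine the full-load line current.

ω = 2π×1800/60 = 188.5 rad/s; P_out = τω = 1100 × 188.5 = 207350 W
P_in = P_out / η = 207350 / 0.936 = 221528 W
I_L = P_in / (√3·V_L·cosφ) = 221528 / (1.732 × 460 × 0.8) = 348 A

348 A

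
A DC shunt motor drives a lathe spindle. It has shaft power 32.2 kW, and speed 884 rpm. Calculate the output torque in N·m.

ω = 2π × 884/60 = 92.57 rad/s
τ = P/ω = 32200/92.57 = 348 N·m

348 N·m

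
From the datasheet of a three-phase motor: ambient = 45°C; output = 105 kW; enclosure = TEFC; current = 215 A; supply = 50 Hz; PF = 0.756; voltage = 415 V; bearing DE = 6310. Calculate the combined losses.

P_in = √3·V·I·cosφ = 1.732×415×215×0.756 = 116831 W
P_out = 105000 W
Losses = P_in − P_out = 116831 − 105000 = 11831 W

11800 W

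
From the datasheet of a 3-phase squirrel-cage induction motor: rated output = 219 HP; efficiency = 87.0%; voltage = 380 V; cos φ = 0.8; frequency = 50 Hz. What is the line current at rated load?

357 A

P_out = 219 × 746 = 163374 W
P_in = P_out / η = 163374 / 0.870 = 187786 W
I_L = P_in / (√3·V_L·cosφ) = 187786 / (1.732 × 380 × 0.8) = 357 A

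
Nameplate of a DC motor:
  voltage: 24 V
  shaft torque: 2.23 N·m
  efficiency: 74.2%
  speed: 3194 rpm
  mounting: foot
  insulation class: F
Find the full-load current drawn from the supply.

41.9 A

ω = 2π×3194/60 = 334.5 rad/s; P_out = τω = 2.23 × 334.5 = 746 W
P_in = P_out / η = 746 / 0.742 = 1005 W
I = P_in / V = 1005 / 24 = 41.9 A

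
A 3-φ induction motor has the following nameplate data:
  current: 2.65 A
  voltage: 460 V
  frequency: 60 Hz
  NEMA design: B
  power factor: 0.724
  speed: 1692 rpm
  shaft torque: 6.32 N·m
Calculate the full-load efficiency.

73.3 %

ω = 2π × 1692/60 = 177.2 rad/s; P_out = τω = 6.32 × 177.2 = 1120 W
P_in = √3·V_L·I_L·cosφ = 1.732 × 460 × 2.65 × 0.724 = 1529 W
η = P_out / P_in = 1120 / 1529 = 0.733 = 73.3%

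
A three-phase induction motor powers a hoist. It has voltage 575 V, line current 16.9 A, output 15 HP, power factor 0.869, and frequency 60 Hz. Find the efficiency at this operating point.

P_out = 15 × 746 = 11190 W
P_in = √3·V_L·I_L·cosφ = 1.732 × 575 × 16.9 × 0.869 = 14626 W
η = P_out / P_in = 11190 / 14626 = 0.765 = 76.5%

76.5 %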